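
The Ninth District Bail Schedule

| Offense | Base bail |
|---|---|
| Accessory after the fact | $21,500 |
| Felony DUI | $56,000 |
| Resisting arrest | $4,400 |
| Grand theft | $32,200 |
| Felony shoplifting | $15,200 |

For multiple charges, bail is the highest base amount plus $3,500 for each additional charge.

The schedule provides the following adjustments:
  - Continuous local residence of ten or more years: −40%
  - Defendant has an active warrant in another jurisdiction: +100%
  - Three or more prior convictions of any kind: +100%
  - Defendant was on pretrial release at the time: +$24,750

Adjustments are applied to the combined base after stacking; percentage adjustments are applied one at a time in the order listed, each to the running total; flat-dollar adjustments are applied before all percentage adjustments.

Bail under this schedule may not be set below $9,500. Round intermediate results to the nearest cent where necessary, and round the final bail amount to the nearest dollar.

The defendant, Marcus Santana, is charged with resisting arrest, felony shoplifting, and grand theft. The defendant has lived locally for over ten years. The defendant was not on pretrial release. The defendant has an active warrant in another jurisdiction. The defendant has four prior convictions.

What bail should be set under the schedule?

$94,080

Base amounts from the schedule: resisting arrest $4,400; felony shoplifting $15,200; grand theft $32,200.
Stacking rule: highest base plus $3,500 per additional charge. Highest is grand theft at $32,200; 2 additional charges → +$7,000. Combined base = $39,200.
Continuous local residence of ten or more years (−40%): $39,200 × 0.6 = $23,520.
Defendant has an active warrant in another jurisdiction (+100%): $23,520 × 2 = $47,040.
Three or more prior convictions of any kind (+100%): $47,040 × 2 = $94,080.
$94,080 is at or above the $9,500 minimum.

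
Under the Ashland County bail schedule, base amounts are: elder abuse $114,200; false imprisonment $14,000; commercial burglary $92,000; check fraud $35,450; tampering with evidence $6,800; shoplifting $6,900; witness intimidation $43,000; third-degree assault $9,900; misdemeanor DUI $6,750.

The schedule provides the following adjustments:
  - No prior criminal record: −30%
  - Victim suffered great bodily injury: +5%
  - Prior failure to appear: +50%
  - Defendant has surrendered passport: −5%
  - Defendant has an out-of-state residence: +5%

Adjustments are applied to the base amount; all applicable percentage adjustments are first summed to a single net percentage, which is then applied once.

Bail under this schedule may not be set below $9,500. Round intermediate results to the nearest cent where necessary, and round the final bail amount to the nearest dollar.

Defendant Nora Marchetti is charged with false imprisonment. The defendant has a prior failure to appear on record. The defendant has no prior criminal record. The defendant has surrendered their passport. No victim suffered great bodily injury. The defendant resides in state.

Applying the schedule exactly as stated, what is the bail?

Base amounts from the schedule: false imprisonment $14,000.
Single charge. Combined base = $14,000.
Net percentage adjustment: −30% +50% −5% = +15%. $14,000 × 1.15 = $16,100.
$16,100 is at or above the $9,500 minimum.

$16,100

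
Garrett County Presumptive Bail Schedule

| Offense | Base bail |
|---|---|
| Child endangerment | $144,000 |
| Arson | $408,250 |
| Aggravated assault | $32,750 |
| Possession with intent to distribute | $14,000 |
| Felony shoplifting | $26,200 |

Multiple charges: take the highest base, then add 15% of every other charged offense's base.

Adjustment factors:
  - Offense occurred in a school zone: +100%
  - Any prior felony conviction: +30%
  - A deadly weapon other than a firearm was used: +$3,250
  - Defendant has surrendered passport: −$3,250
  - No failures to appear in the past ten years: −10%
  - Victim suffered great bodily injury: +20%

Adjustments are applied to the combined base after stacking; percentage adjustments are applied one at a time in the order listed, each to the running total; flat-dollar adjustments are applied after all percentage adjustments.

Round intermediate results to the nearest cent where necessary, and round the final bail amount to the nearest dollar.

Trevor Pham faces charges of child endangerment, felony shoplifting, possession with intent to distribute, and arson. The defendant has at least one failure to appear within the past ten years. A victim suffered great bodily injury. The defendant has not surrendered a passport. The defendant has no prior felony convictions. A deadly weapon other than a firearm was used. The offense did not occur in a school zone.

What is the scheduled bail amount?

$526,306

Base amounts from the schedule: child endangerment $144,000; felony shoplifting $26,200; possession with intent to distribute $14,000; arson $408,250.
Stacking rule: highest base plus 15% of each additional charge. Highest is arson at $408,250. Additional: $144,000 × 15% = $21,600; $26,200 × 15% = $3,930; $14,000 × 15% = $2,100. Combined base = $408,250 + $27,630 = $435,880.
Victim suffered great bodily injury (+20%): $435,880 × 1.2 = $523,056.
A deadly weapon other than a firearm was used (+$3,250 flat): $523,056 + $3,250 = $526,306.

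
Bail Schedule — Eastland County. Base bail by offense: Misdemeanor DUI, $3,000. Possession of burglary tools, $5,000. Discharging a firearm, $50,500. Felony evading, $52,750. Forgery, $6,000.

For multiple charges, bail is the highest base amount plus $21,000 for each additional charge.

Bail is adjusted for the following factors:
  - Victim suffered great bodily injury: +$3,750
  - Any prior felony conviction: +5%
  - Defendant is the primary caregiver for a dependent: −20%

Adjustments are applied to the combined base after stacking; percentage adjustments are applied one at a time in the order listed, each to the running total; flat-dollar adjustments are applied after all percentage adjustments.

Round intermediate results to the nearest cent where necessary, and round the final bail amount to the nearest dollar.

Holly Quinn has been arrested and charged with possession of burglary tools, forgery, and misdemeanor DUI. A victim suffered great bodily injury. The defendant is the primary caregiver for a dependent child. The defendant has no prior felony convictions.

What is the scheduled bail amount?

$42,150

Base amounts from the schedule: possession of burglary tools $5,000; forgery $6,000; misdemeanor DUI $3,000.
Stacking rule: highest base plus $21,000 per additional charge. Highest is forgery at $6,000; 2 additional charges → +$42,000. Combined base = $48,000.
Defendant is the primary caregiver for a dependent (−20%): $48,000 × 0.8 = $38,400.
Victim suffered great bodily injury (+$3,750 flat): $38,400 + $3,750 = $42,150.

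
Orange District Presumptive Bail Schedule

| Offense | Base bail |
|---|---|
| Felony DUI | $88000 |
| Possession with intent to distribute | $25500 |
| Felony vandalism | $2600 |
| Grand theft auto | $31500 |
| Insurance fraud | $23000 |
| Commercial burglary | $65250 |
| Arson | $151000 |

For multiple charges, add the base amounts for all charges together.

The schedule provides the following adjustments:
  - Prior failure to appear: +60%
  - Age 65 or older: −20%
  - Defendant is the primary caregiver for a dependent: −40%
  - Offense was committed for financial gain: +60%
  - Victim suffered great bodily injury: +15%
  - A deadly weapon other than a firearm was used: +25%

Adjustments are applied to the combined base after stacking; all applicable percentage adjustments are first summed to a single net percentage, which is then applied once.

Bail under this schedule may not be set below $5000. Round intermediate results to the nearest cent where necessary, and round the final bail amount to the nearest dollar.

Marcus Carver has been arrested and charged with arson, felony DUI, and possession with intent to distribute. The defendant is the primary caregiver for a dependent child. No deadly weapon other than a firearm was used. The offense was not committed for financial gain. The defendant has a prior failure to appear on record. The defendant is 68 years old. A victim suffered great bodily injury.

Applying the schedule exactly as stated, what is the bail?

Base amounts from the schedule: arson $151000; felony DUI $88000; possession with intent to distribute $25500.
Stacking rule: sum of all bases. $151000 + $88000 + $25500 = $264500.
Net percentage adjustment: +60% −20% −40% +15% = +15%. $264500 × 1.15 = $304175.
$304175 is at or above the $5000 minimum.

$304175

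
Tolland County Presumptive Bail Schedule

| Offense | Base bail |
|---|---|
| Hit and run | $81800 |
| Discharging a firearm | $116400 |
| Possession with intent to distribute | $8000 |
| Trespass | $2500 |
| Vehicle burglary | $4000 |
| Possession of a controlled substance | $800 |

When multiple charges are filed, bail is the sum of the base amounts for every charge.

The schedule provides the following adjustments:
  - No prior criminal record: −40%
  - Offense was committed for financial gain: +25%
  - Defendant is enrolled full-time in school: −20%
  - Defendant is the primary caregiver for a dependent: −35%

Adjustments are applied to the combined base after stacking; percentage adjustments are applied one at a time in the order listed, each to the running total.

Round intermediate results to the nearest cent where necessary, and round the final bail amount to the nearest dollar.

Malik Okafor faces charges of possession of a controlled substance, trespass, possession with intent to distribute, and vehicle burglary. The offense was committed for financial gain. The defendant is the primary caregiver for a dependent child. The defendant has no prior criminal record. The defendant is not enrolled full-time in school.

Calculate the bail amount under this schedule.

Base amounts from the schedule: possession of a controlled substance $800; trespass $2500; possession with intent to distribute $8000; vehicle burglary $4000.
Stacking rule: sum of all bases. $800 + $2500 + $8000 + $4000 = $15300.
No prior criminal record (−40%): $15300 × 0.6 = $9180.
Offense was committed for financial gain (+25%): $9180 × 1.25 = $11475.
Defendant is the primary caregiver for a dependent (−35%): $11475 × 0.65 = $7458.75.
Rounded to the nearest dollar: $7459.

$7459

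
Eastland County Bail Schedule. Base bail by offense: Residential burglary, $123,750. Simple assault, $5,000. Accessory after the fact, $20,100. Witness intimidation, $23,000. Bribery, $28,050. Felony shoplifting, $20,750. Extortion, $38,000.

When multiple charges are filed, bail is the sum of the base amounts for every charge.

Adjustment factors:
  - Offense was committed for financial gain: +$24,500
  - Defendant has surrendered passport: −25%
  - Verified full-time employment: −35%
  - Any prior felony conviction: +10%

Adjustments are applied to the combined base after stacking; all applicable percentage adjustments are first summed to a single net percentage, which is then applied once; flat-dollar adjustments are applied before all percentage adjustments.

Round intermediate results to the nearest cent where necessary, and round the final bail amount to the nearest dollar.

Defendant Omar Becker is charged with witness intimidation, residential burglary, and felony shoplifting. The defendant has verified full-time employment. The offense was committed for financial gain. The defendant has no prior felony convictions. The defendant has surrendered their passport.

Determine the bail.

$76,800

Base amounts from the schedule: witness intimidation $23,000; residential burglary $123,750; felony shoplifting $20,750.
Stacking rule: sum of all bases. $23,000 + $123,750 + $20,750 = $167,500.
Offense was committed for financial gain (+$24,500 flat): $167,500 + $24,500 = $192,000.
Net percentage adjustment: −25% −35% = −60%. $192,000 × 0.4 = $76,800.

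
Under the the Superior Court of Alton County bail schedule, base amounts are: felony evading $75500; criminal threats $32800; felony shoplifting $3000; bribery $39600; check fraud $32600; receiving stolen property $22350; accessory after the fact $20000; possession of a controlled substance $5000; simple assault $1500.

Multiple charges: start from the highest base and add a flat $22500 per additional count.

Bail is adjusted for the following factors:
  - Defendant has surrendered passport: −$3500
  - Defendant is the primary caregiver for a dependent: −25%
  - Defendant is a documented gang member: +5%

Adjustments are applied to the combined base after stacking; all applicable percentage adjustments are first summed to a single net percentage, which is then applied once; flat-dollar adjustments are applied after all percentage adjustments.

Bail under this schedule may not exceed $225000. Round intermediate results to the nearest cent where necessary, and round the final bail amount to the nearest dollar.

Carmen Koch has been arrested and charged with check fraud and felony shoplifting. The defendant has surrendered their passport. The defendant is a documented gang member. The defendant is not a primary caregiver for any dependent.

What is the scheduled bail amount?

Base amounts from the schedule: check fraud $32600; felony shoplifting $3000.
Stacking rule: highest base plus $22500 per additional charge. Highest is check fraud at $32600; 1 additional charge → +$22500. Combined base = $55100.
Defendant is a documented gang member (+5%): $55100 × 1.05 = $57855.
Defendant has surrendered passport (−$3500 flat): $57855 − $3500 = $54355.
$54355 is within the $225000 maximum.

$54355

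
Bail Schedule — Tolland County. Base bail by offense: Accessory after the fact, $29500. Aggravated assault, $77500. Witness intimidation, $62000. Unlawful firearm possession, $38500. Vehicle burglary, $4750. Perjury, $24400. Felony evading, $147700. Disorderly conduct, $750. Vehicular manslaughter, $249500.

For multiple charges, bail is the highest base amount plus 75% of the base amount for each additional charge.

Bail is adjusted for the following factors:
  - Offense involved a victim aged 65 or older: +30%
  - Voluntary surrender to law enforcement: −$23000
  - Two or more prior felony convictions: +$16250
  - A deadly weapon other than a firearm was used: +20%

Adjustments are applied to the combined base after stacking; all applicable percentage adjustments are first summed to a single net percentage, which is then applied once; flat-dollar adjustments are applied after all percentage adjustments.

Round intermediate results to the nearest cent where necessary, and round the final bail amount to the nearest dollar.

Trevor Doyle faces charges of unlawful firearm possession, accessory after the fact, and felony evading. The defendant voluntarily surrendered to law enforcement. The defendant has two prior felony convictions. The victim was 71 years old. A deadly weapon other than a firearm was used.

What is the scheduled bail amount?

$291300

Base amounts from the schedule: unlawful firearm possession $38500; accessory after the fact $29500; felony evading $147700.
Stacking rule: highest base plus 75% of each additional charge. Highest is felony evading at $147700. Additional: $38500 × 75% = $28875; $29500 × 75% = $22125. Combined base = $147700 + $51000 = $198700.
Net percentage adjustment: +30% +20% = +50%. $198700 × 1.5 = $298050.
Voluntary surrender to law enforcement (−$23000 flat): $298050 − $23000 = $275050.
Two or more prior felony convictions (+$16250 flat): $275050 + $16250 = $291300.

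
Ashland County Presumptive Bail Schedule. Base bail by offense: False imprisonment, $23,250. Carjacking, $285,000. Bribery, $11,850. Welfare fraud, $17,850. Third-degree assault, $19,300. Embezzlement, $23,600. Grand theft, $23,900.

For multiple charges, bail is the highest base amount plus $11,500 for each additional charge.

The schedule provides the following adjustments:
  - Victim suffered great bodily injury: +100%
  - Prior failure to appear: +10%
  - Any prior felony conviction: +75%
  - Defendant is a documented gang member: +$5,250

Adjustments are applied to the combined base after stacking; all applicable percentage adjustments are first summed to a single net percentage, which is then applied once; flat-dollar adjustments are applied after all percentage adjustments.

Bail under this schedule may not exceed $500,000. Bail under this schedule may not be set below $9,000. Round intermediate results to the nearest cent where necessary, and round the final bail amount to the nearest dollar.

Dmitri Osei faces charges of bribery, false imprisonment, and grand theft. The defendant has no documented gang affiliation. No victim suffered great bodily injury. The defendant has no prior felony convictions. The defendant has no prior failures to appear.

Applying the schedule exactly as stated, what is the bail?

Base amounts from the schedule: bribery $11,850; false imprisonment $23,250; grand theft $23,900.
Stacking rule: highest base plus $11,500 per additional charge. Highest is grand theft at $23,900; 2 additional charges → +$23,000. Combined base = $46,900.
No adjustment factors apply to this defendant.
$46,900 is within the $500,000 maximum.
$46,900 is at or above the $9,000 minimum.

$46,900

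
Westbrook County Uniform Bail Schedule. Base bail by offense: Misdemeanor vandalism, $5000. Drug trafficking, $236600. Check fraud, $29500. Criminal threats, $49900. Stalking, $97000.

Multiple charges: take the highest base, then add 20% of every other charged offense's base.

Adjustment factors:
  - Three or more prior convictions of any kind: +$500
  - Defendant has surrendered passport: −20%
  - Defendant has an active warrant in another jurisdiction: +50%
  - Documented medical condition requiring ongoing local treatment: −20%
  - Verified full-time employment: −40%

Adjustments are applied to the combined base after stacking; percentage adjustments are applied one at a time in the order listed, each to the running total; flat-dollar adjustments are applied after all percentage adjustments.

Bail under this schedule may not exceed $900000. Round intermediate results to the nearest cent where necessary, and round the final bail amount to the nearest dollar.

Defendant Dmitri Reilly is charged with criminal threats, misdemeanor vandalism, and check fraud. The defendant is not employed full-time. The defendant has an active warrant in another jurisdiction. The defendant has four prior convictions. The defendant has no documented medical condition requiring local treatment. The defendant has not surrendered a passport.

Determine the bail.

$85700

Base amounts from the schedule: criminal threats $49900; misdemeanor vandalism $5000; check fraud $29500.
Stacking rule: highest base plus 20% of each additional charge. Highest is criminal threats at $49900. Additional: $5000 × 20% = $1000; $29500 × 20% = $5900. Combined base = $49900 + $6900 = $56800.
Defendant has an active warrant in another jurisdiction (+50%): $56800 × 1.5 = $85200.
Three or more prior convictions of any kind (+$500 flat): $85200 + $500 = $85700.
$85700 is within the $900000 maximum.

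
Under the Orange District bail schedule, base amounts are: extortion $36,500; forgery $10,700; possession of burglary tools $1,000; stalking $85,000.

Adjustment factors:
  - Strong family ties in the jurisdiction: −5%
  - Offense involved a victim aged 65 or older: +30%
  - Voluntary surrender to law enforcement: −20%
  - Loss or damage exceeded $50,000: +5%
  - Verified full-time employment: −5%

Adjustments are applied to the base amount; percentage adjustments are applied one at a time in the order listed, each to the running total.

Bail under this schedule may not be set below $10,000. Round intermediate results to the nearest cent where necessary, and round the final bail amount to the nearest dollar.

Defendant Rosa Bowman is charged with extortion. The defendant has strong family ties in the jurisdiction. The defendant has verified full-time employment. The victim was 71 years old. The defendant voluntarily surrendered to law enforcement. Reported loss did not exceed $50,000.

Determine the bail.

Base amounts from the schedule: extortion $36,500.
Single charge. Combined base = $36,500.
Strong family ties in the jurisdiction (−5%): $36,500 × 0.95 = $34,675.
Offense involved a victim aged 65 or older (+30%): $34,675 × 1.3 = $45,077.50.
Voluntary surrender to law enforcement (−20%): $45,077.50 × 0.8 = $36,062.
Verified full-time employment (−5%): $36,062 × 0.95 = $34,258.90.
$34,258.90 is at or above the $10,000 minimum.
Rounded to the nearest dollar: $34,259.

$34,259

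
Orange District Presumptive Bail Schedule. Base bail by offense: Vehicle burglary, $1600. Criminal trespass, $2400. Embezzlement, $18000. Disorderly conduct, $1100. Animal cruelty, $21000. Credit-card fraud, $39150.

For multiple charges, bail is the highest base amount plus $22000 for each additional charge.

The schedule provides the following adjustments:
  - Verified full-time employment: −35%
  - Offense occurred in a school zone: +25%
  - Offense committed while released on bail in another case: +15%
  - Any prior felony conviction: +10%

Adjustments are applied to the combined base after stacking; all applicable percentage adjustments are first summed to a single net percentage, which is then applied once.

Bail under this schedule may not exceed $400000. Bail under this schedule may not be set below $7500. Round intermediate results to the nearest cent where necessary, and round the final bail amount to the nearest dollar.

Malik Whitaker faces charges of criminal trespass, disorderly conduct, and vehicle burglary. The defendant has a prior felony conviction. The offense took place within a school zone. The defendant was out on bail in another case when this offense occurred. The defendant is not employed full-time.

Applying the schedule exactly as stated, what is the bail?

Base amounts from the schedule: criminal trespass $2400; disorderly conduct $1100; vehicle burglary $1600.
Stacking rule: highest base plus $22000 per additional charge. Highest is criminal trespass at $2400; 2 additional charges → +$44000. Combined base = $46400.
Net percentage adjustment: +25% +15% +10% = +50%. $46400 × 1.5 = $69600.
$69600 is within the $400000 maximum.
$69600 is at or above the $7500 minimum.

$69600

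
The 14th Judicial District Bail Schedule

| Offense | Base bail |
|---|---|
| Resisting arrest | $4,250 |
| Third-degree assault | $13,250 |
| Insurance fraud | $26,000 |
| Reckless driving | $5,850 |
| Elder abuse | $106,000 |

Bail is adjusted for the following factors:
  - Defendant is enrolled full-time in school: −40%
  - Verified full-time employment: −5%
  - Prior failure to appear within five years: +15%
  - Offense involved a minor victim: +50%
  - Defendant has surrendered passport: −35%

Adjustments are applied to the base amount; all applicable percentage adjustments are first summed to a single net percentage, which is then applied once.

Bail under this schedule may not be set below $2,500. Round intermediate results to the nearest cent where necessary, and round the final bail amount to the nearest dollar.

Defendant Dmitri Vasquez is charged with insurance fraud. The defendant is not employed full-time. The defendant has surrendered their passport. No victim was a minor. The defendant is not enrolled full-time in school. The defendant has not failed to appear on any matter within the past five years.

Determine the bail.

$16,900

Base amounts from the schedule: insurance fraud $26,000.
Single charge. Combined base = $26,000.
Defendant has surrendered passport (−35%): $26,000 × 0.65 = $16,900.
$16,900 is at or above the $2,500 minimum.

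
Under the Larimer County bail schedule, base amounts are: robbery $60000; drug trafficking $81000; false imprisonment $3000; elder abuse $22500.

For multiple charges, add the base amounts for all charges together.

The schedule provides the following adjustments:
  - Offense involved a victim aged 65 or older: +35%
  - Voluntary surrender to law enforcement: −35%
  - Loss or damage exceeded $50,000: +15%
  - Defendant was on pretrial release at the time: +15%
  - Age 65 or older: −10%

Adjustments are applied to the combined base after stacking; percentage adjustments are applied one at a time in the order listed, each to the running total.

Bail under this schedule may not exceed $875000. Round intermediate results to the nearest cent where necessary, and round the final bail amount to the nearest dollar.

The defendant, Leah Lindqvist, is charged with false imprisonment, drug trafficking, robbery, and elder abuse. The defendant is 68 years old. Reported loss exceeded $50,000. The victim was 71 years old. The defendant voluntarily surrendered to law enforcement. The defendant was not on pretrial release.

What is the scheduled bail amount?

$151217

Base amounts from the schedule: false imprisonment $3000; drug trafficking $81000; robbery $60000; elder abuse $22500.
Stacking rule: sum of all bases. $3000 + $81000 + $60000 + $22500 = $166500.
Offense involved a victim aged 65 or older (+35%): $166500 × 1.35 = $224775.
Voluntary surrender to law enforcement (−35%): $224775 × 0.65 = $146103.75.
Loss or damage exceeded $50,000 (+15%): $146103.75 × 1.15 = $168019.31.
Age 65 or older (−10%): $168019.31 × 0.9 = $151217.38.
$151217.38 is within the $875000 maximum.
Rounded to the nearest dollar: $151217.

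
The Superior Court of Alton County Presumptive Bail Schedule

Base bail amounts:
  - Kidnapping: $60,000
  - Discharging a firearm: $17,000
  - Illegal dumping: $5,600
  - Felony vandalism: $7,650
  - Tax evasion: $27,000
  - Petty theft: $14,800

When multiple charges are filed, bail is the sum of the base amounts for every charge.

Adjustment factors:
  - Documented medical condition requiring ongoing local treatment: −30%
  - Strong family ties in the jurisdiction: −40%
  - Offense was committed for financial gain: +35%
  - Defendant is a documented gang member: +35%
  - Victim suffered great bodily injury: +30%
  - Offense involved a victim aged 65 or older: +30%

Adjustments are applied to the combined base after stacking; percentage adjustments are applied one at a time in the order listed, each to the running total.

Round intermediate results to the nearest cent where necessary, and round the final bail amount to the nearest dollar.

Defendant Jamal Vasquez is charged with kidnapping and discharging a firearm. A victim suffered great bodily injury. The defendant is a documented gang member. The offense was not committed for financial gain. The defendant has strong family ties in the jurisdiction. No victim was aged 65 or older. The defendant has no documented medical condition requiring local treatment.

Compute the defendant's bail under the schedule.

$81,081

Base amounts from the schedule: kidnapping $60,000; discharging a firearm $17,000.
Stacking rule: sum of all bases. $60,000 + $17,000 = $77,000.
Strong family ties in the jurisdiction (−40%): $77,000 × 0.6 = $46,200.
Defendant is a documented gang member (+35%): $46,200 × 1.35 = $62,370.
Victim suffered great bodily injury (+30%): $62,370 × 1.3 = $81,081.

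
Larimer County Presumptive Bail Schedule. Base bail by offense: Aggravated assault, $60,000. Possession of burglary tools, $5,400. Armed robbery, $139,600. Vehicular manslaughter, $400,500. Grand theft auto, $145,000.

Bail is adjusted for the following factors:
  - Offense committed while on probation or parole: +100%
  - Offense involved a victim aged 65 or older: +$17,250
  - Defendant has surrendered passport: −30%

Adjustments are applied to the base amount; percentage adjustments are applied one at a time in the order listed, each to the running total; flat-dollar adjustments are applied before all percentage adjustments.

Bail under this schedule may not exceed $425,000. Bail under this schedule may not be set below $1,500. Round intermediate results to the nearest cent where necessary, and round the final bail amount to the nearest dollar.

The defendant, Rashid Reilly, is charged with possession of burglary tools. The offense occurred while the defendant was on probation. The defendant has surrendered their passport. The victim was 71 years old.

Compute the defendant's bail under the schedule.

$31,710

Base amounts from the schedule: possession of burglary tools $5,400.
Single charge. Combined base = $5,400.
Offense involved a victim aged 65 or older (+$17,250 flat): $5,400 + $17,250 = $22,650.
Offense committed while on probation or parole (+100%): $22,650 × 2 = $45,300.
Defendant has surrendered passport (−30%): $45,300 × 0.7 = $31,710.
$31,710 is within the $425,000 maximum.
$31,710 is at or above the $1,500 minimum.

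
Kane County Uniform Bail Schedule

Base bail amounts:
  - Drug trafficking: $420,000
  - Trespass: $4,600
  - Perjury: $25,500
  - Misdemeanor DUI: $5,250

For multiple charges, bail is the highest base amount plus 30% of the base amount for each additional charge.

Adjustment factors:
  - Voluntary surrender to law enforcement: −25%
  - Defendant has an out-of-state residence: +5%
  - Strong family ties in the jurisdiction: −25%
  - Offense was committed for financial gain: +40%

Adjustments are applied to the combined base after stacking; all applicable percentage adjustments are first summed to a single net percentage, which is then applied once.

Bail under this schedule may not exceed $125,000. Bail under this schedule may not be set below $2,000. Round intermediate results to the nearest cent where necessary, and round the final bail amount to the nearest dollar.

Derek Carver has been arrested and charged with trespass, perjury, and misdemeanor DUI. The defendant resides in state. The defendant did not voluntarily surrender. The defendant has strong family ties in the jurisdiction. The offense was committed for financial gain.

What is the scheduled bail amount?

Base amounts from the schedule: trespass $4,600; perjury $25,500; misdemeanor DUI $5,250.
Stacking rule: highest base plus 30% of each additional charge. Highest is perjury at $25,500. Additional: $4,600 × 30% = $1,380; $5,250 × 30% = $1,575. Combined base = $25,500 + $2,955 = $28,455.
Net percentage adjustment: −25% +40% = +15%. $28,455 × 1.15 = $32,723.25.
$32,723.25 is within the $125,000 maximum.
$32,723.25 is at or above the $2,000 minimum.
Rounded to the nearest dollar: $32,723.

$32,723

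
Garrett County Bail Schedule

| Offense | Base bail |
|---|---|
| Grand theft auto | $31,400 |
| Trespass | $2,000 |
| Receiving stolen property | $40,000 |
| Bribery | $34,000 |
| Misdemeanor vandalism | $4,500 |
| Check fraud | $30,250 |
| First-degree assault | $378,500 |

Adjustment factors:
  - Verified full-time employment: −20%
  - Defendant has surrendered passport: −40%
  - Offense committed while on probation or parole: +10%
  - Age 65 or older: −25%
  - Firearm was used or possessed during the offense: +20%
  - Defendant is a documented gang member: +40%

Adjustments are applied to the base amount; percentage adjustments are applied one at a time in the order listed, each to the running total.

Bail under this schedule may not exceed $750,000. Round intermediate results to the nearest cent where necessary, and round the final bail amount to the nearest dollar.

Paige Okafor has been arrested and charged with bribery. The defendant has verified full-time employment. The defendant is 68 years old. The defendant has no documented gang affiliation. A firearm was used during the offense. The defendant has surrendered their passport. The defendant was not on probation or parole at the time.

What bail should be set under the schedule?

$14,688

Base amounts from the schedule: bribery $34,000.
Single charge. Combined base = $34,000.
Verified full-time employment (−20%): $34,000 × 0.8 = $27,200.
Defendant has surrendered passport (−40%): $27,200 × 0.6 = $16,320.
Age 65 or older (−25%): $16,320 × 0.75 = $12,240.
Firearm was used or possessed during the offense (+20%): $12,240 × 1.2 = $14,688.
$14,688 is within the $750,000 maximum.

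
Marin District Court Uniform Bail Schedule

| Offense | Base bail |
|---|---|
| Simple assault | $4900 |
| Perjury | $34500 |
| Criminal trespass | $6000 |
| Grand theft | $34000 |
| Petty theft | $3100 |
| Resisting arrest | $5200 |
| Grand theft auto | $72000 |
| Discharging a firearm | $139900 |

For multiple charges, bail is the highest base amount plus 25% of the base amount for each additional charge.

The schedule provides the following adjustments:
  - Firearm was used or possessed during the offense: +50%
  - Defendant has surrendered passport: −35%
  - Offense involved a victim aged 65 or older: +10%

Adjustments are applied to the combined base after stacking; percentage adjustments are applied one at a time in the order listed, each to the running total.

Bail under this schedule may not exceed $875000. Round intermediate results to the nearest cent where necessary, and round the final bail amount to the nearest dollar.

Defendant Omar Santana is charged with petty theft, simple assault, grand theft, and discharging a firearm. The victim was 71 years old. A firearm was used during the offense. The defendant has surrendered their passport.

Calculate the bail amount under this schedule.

$161304

Base amounts from the schedule: petty theft $3100; simple assault $4900; grand theft $34000; discharging a firearm $139900.
Stacking rule: highest base plus 25% of each additional charge. Highest is discharging a firearm at $139900. Additional: $3100 × 25% = $775; $4900 × 25% = $1225; $34000 × 25% = $8500. Combined base = $139900 + $10500 = $150400.
Firearm was used or possessed during the offense (+50%): $150400 × 1.5 = $225600.
Defendant has surrendered passport (−35%): $225600 × 0.65 = $146640.
Offense involved a victim aged 65 or older (+10%): $146640 × 1.1 = $161304.
$161304 is within the $875000 maximum.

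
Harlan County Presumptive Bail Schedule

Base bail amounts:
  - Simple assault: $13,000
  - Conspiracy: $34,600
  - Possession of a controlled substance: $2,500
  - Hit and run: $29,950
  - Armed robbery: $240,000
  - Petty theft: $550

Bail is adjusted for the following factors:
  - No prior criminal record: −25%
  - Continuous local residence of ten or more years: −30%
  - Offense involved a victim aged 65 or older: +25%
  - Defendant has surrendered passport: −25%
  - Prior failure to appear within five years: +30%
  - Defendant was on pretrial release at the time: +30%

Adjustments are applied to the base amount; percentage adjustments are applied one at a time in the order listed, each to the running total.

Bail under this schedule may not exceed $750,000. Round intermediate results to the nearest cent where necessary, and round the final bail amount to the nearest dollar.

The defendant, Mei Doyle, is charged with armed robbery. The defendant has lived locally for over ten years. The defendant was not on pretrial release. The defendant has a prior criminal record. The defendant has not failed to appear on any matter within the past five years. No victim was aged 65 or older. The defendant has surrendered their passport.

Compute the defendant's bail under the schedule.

Base amounts from the schedule: armed robbery $240,000.
Single charge. Combined base = $240,000.
Continuous local residence of ten or more years (−30%): $240,000 × 0.7 = $168,000.
Defendant has surrendered passport (−25%): $168,000 × 0.75 = $126,000.
$126,000 is within the $750,000 maximum.

$126,000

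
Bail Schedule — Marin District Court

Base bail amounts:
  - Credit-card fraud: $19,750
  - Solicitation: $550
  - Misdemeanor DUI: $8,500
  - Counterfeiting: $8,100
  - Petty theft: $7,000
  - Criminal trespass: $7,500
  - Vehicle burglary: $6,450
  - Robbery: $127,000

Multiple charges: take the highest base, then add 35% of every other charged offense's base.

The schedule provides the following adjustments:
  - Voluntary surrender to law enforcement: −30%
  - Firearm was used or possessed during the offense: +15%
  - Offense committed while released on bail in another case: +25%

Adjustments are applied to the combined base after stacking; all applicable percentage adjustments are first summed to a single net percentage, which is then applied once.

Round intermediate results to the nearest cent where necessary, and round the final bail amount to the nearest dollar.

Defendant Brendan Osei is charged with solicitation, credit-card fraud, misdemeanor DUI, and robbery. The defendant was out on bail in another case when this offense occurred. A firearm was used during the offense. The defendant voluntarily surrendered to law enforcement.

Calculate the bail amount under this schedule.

Base amounts from the schedule: solicitation $550; credit-card fraud $19,750; misdemeanor DUI $8,500; robbery $127,000.
Stacking rule: highest base plus 35% of each additional charge. Highest is robbery at $127,000. Additional: $550 × 35% = $192.50; $19,750 × 35% = $6,912.50; $8,500 × 35% = $2,975. Combined base = $127,000 + $10,080 = $137,080.
Net percentage adjustment: −30% +15% +25% = +10%. $137,080 × 1.1 = $150,788.

$150,788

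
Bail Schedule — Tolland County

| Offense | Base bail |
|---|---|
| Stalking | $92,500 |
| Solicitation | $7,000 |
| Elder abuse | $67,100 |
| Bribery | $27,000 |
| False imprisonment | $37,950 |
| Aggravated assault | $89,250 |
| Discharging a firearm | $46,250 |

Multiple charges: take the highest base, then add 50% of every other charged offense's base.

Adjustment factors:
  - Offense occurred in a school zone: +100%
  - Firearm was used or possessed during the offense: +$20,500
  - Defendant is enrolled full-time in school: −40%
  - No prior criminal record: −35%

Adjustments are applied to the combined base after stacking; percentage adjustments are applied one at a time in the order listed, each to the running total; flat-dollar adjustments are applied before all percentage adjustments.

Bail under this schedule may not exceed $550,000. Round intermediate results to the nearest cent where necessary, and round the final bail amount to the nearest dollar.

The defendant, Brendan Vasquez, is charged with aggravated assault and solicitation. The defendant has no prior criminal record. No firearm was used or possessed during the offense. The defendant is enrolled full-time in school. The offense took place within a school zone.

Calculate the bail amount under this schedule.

Base amounts from the schedule: aggravated assault $89,250; solicitation $7,000.
Stacking rule: highest base plus 50% of each additional charge. Highest is aggravated assault at $89,250. Additional: $7,000 × 50% = $3,500. Combined base = $89,250 + $3,500 = $92,750.
Offense occurred in a school zone (+100%): $92,750 × 2 = $185,500.
Defendant is enrolled full-time in school (−40%): $185,500 × 0.6 = $111,300.
No prior criminal record (−35%): $111,300 × 0.65 = $72,345.
$72,345 is within the $550,000 maximum.

$72,345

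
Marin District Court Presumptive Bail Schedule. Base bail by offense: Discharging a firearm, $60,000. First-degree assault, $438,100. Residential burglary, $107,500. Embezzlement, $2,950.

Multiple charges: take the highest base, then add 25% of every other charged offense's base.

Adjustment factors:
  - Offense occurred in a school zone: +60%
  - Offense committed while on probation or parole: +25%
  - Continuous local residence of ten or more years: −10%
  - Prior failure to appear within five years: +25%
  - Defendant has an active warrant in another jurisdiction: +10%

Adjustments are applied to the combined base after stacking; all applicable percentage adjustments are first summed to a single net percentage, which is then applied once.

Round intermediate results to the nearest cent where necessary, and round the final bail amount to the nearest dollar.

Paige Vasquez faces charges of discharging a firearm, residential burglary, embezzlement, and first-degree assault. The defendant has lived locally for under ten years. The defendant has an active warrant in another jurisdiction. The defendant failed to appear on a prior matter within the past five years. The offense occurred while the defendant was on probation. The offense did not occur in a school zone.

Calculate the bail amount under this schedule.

Base amounts from the schedule: discharging a firearm $60,000; residential burglary $107,500; embezzlement $2,950; first-degree assault $438,100.
Stacking rule: highest base plus 25% of each additional charge. Highest is first-degree assault at $438,100. Additional: $60,000 × 25% = $15,000; $107,500 × 25% = $26,875; $2,950 × 25% = $737.50. Combined base = $438,100 + $42,612.50 = $480,712.50.
Net percentage adjustment: +25% +25% +10% = +60%. $480,712.50 × 1.6 = $769,140.

$769,140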